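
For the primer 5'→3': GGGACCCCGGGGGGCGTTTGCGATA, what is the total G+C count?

18

Base counts: T=4, A=3, G=12, C=6
G+C = 12 + 6 = 18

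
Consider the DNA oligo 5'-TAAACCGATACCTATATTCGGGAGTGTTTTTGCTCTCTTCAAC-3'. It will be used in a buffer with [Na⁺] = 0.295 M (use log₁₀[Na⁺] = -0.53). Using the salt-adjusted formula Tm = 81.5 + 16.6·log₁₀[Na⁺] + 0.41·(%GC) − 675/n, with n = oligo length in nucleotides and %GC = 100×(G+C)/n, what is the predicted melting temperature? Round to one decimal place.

Length n = 43. Counting bases: T=16, G=7, A=10, C=10
G+C = 17, so %GC = 17/43 × 100 = 39.535%
Salt term: 16.6 × (-0.53) = -8.798
GC term: 0.41 × 39.535 = 16.209; length term: −675/43 = −15.698
Tm = 81.5 + (-8.798) + 16.209 − 15.698 = 73.213 → 73.2°C

73.2°C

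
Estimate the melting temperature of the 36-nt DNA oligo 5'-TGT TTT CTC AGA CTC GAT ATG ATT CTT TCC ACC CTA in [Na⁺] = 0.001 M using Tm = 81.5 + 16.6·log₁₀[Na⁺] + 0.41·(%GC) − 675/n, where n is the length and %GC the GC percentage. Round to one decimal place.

28.9°C

Length n = 36. Base counts: T=15, G=4, C=10, A=7
G+C = 14, so %GC = 14/36 × 100 = 38.889%
Salt term: 16.6 × (-3) = -49.8
GC term: 0.41 × 38.889 = 15.944; length term: −675/36 = −18.75
Tm = 81.5 + (-49.8) + 15.944 − 18.75 = 28.894 → 28.9°C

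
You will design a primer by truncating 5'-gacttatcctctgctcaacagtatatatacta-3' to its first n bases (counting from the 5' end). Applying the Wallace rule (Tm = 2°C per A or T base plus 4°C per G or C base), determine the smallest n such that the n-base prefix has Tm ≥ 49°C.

First 16 bases: GACTTATCCTCTGCTC → Tm = 48°C (< 49°C)
First 17 bases: GACTTATCCTCTGCTCA → Tm = 50°C (≥ 49°C)
Each additional base adds 2°C (A/T) or 4°C (G/C), so Tm is non-decreasing in n; n = 17 is the first length to reach 49°C.

n = 17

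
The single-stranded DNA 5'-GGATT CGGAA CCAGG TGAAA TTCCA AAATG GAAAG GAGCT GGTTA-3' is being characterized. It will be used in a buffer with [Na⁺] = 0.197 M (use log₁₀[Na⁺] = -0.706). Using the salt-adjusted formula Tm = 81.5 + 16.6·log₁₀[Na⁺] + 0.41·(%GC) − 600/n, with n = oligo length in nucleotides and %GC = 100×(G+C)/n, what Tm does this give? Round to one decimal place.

Length n = 45. Scanning the sequence gives A=16, T=9, G=14, C=6.
G+C = 20, so %GC = 20/45 × 100 = 44.444%
Salt term: 16.6 × (-0.706) = -11.72
GC term: 0.41 × 44.444 = 18.222; length term: −600/45 = −13.333
Tm = 81.5 + (-11.72) + 18.222 − 13.333 = 74.669 → 74.7°C

74.7°C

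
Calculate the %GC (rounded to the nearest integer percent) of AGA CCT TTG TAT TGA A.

Base counts: C=2, T=6, G=3, A=5
G+C = 3 + 2 = 5 out of 16 bases
%GC = 5/16 × 100 = 31.25% ≈ 31%

31%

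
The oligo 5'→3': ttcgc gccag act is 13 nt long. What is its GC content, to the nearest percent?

62%

Base counts: C=5, A=2, G=3, T=3
G+C = 3 + 5 = 8 out of 13 bases
%GC = 8/13 × 100 = 61.54% ≈ 62%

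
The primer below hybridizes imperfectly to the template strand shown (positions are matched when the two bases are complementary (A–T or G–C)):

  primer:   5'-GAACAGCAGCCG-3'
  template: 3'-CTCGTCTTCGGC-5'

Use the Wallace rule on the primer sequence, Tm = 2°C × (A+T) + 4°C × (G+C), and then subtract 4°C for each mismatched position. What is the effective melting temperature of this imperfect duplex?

Primer base counts: A=4, T=0, G=4, C=4 → A+T=4, G+C=8
Perfect-match Tm = 2(4) + 4(8) = 8 + 32 = 40°C
Mismatches (positions where the bases are not complementary): 2 (at positions 3, 7)
Effective Tm = 40 − 2×4 = 40 − 8 = 32°C

32°C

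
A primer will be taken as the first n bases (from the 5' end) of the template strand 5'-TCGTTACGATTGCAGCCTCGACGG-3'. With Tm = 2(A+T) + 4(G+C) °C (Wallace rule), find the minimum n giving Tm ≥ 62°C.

n = 20

First 19 bases: TCGTTACGATTGCAGCCTC → Tm = 58°C (< 62°C)
First 20 bases: TCGTTACGATTGCAGCCTCG → Tm = 62°C (≥ 62°C)
Since every base adds ≥2°C, Tm only increases with n, so the threshold is first crossed at n = 20.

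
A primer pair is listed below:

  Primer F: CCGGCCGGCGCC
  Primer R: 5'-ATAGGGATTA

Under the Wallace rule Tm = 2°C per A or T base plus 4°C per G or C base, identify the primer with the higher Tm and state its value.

Primer F, 48°C

Primer F: A+T=0, G+C=12 → Tm = 2(0)+4(12) = 48°C
Primer R: A+T=7, G+C=3 → Tm = 2(7)+4(3) = 26°C
48°C vs 26°C → primer F is higher.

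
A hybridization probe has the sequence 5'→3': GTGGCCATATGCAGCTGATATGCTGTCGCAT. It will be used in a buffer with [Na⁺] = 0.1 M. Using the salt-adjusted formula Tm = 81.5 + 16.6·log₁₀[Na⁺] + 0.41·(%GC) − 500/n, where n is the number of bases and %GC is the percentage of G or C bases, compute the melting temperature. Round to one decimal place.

69.9°C

Length n = 31. C=7, G=9, T=9, A=6
G+C = 16, so %GC = 16/31 × 100 = 51.613%
Salt term: 16.6 × (-1) = -16.6
GC term: 0.41 × 51.613 = 21.161; length term: −500/31 = −16.129
Tm = 81.5 + (-16.6) + 21.161 − 16.129 = 69.932 → 69.9°C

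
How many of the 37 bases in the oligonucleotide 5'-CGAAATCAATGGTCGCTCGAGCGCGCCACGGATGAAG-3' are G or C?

22

Scanning the sequence gives A=10, T=5, G=12, C=10.
Total G or C: 12 + 10 = 22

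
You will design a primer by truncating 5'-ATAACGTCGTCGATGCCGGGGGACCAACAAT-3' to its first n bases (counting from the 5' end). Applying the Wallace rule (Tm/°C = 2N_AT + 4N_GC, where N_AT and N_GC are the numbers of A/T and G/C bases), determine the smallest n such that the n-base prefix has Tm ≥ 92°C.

First 28 bases: ATAACGTCGTCGATGCCGGGGGACCAAC → Tm = 90°C (< 92°C)
First 29 bases: ATAACGTCGTCGATGCCGGGGGACCAACA → Tm = 92°C (≥ 92°C)
Since every base adds ≥2°C, Tm only increases with n, so the threshold is first crossed at n = 29.

n = 29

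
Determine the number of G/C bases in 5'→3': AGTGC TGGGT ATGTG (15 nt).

8

C=1, A=2, T=5, G=7
G+C = 7 + 1 = 8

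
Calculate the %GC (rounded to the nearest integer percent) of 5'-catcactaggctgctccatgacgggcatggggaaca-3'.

C=10, T=6, G=11, A=9
G+C = 11 + 10 = 21 out of 36 bases
%GC = 21/36 × 100 = 58.33% ≈ 58%

58%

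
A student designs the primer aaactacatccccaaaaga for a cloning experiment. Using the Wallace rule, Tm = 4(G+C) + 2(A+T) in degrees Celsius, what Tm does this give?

52°C

Base counts: G=1, T=2, C=6, A=10
AT pairs contribute 12, GC pairs contribute 7.
Tm = 2(12) + 4(7) = 24 + 28 = 52°C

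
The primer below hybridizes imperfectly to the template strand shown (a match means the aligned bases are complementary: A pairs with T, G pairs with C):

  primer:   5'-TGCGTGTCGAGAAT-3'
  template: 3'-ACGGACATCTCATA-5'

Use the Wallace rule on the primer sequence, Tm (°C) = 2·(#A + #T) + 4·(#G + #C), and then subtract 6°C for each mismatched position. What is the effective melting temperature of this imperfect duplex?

Primer base counts: A=3, T=4, G=5, C=2 → A+T=7, G+C=7
Perfect-match Tm = 2(7) + 4(7) = 14 + 28 = 42°C
Mismatches (positions where the bases are not complementary): 3 (at positions 4, 8, 12)
Effective Tm = 42 − 3×6 = 42 − 18 = 24°C

24°C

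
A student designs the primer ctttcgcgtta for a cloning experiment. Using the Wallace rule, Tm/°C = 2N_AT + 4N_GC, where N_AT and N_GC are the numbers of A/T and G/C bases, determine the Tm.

Scanning the sequence gives T=5, C=3, A=1, G=2.
AT pairs contribute 6, GC pairs contribute 5.
Tm = 2(6) + 4(5) = 12 + 20 = 32°C

32°C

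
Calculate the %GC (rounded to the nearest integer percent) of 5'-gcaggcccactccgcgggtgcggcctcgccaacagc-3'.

78%

T=3, C=16, A=5, G=12
G+C = 12 + 16 = 28 out of 36 bases
%GC = 28/36 × 100 = 77.78% ≈ 78%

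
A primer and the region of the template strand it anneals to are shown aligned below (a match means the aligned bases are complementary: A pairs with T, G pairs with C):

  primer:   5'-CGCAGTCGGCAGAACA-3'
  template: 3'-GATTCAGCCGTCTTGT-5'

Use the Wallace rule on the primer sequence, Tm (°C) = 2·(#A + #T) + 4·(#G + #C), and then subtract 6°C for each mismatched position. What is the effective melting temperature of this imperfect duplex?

40°C

Primer base counts: A=5, T=1, G=5, C=5 → A+T=6, G+C=10
Perfect-match Tm = 2(6) + 4(10) = 12 + 40 = 52°C
Mismatches (positions where the bases are not complementary): 2 (at positions 2, 3)
Effective Tm = 52 − 2×6 = 52 − 12 = 40°C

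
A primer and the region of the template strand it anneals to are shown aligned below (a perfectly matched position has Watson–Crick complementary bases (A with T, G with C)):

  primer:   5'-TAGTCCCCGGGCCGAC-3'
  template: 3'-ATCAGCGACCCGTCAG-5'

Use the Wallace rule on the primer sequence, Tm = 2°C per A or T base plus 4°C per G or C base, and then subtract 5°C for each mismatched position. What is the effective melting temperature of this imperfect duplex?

Primer base counts: A=2, T=2, G=5, C=7 → A+T=4, G+C=12
Perfect-match Tm = 2(4) + 4(12) = 8 + 48 = 56°C
Mismatches (positions where the bases are not complementary): 4 (at positions 6, 8, 13, 15)
Effective Tm = 56 − 4×5 = 56 − 20 = 36°C

36°C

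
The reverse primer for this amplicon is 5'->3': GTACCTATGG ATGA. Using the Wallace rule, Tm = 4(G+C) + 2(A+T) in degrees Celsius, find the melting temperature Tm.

40°C

Scanning the sequence gives A=4, G=4, C=2, T=4.
AT pairs contribute 8, GC pairs contribute 6.
Tm = 2(8) + 4(6) = 16 + 24 = 40°C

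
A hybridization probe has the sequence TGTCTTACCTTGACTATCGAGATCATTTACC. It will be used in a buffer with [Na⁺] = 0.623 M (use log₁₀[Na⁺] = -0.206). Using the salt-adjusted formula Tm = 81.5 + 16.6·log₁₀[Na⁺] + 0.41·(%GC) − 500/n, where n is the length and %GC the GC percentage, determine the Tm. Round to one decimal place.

Length n = 31. C=8, A=7, G=4, T=12
G+C = 12, so %GC = 12/31 × 100 = 38.71%
Salt term: 16.6 × (-0.206) = -3.42
GC term: 0.41 × 38.71 = 15.871; length term: −500/31 = −16.129
Tm = 81.5 + (-3.42) + 15.871 − 16.129 = 77.822 → 77.8°C

77.8°C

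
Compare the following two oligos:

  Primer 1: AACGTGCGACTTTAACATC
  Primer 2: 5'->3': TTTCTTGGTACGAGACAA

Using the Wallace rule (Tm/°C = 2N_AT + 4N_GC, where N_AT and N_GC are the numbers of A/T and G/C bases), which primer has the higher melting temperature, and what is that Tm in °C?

Primer 1: A+T=11, G+C=8 → Tm = 2(11)+4(8) = 54°C
Primer 2: A+T=11, G+C=7 → Tm = 2(11)+4(7) = 50°C
54°C vs 50°C → primer 1 is higher.

Primer 1, 54°C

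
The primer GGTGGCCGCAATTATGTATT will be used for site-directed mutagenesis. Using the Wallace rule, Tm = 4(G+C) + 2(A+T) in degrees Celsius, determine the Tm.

Scanning the sequence gives T=7, A=4, G=6, C=3.
A+T = 11, G+C = 9
Tm = 2(11) + 4(9) = 22 + 36 = 58°C

58°C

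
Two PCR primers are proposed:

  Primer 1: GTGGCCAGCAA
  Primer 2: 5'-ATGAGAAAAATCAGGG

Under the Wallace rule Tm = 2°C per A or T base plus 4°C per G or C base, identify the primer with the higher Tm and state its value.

Primer 1: A+T=4, G+C=7 → Tm = 2(4)+4(7) = 36°C
Primer 2: A+T=10, G+C=6 → Tm = 2(10)+4(6) = 44°C
36°C vs 44°C → primer 2 is higher.

Primer 2, 44°C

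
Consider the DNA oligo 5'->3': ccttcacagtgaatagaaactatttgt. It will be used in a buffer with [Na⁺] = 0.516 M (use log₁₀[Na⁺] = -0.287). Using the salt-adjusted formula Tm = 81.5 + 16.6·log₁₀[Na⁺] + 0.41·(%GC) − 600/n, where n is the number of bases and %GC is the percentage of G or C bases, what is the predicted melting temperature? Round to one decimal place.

68.2°C

Length n = 27. Counting bases: A=9, T=9, G=4, C=5
G+C = 9, so %GC = 9/27 × 100 = 33.333%
Salt term: 16.6 × (-0.287) = -4.764
GC term: 0.41 × 33.333 = 13.667; length term: −600/27 = −22.222
Tm = 81.5 + (-4.764) + 13.667 − 22.222 = 68.181 → 68.2°C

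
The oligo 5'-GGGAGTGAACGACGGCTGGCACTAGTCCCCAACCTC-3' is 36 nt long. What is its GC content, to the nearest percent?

Counting bases: A=8, T=5, G=11, C=12
G+C = 11 + 12 = 23 out of 36 bases
%GC = 23/36 × 100 = 63.89% ≈ 64%

64%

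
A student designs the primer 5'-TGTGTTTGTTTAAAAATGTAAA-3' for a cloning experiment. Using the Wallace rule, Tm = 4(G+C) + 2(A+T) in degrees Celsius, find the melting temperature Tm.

Scanning the sequence gives G=4, C=0, A=8, T=10.
A+T = 18, G+C = 4
Tm = 4·4 + 2·18 = 16 + 36 = 52°C

52°C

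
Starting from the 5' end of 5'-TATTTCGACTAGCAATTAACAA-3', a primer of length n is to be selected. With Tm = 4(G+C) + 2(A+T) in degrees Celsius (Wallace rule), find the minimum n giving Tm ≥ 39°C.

n = 15

First 14 bases: TATTTCGACTAGCA → Tm = 38°C (< 39°C)
First 15 bases: TATTTCGACTAGCAA → Tm = 40°C (≥ 39°C)
Since every base adds ≥2°C, Tm only increases with n, so the threshold is first crossed at n = 15.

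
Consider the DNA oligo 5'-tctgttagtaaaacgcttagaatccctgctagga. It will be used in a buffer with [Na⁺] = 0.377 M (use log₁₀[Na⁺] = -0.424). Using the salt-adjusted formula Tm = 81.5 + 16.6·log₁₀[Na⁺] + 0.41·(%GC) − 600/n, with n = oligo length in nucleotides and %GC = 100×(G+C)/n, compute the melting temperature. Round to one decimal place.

Length n = 34. T=10, C=7, G=7, A=10
G+C = 14, so %GC = 14/34 × 100 = 41.176%
Salt term: 16.6 × (-0.424) = -7.038
GC term: 0.41 × 41.176 = 16.882; length term: −600/34 = −17.647
Tm = 81.5 + (-7.038) + 16.882 − 17.647 = 73.697 → 73.7°C

73.7°C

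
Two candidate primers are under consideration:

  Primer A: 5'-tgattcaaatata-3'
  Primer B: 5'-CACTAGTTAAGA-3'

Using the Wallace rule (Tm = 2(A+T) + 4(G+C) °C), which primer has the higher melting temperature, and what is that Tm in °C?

Primer B, 32°C

Primer A: A+T=11, G+C=2 → Tm = 2(11)+4(2) = 30°C
Primer B: A+T=8, G+C=4 → Tm = 2(8)+4(4) = 32°C
30°C vs 32°C → primer B is higher.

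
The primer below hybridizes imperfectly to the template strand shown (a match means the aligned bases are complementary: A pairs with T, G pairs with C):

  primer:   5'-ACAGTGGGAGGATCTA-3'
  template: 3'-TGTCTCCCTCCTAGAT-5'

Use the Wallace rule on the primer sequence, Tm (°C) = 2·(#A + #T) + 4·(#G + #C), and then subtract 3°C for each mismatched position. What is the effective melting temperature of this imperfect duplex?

45°C

Primer base counts: A=5, T=3, G=6, C=2 → A+T=8, G+C=8
Perfect-match Tm = 2(8) + 4(8) = 16 + 32 = 48°C
Mismatches (positions where the bases are not complementary): 1 (at position 5)
Effective Tm = 48 − 1×3 = 48 − 3 = 45°C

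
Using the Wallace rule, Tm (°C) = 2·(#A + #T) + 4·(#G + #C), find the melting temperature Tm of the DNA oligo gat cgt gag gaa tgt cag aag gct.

72°C

T=5, C=3, A=7, G=9
A+T = 12, G+C = 12
Tm = 2(12) + 4(12) = 24 + 48 = 72°C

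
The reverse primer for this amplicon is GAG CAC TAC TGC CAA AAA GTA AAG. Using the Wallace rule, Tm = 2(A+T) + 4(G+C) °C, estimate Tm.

68°C

Base counts: A=11, C=5, G=5, T=3
A+T = 14, G+C = 10
Tm = 2(14) + 4(10) = 28 + 40 = 68°C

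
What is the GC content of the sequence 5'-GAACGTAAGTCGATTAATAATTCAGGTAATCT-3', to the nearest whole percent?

Scanning the sequence gives A=12, G=6, C=4, T=10.
G+C = 6 + 4 = 10 out of 32 bases
%GC = 10/32 × 100 = 31.25% ≈ 31%

31%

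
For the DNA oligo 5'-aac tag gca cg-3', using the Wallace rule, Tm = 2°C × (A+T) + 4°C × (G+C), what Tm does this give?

G=3, T=1, C=3, A=4
AT pairs contribute 5, GC pairs contribute 6.
Tm = 2×5 + 4×6 = 34°C

34°C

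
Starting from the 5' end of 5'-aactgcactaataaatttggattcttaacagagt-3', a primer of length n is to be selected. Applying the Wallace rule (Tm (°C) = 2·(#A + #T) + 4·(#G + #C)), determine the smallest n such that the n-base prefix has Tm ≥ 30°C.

n = 11

First 10 bases: AACTGCACTA → Tm = 28°C (< 30°C)
First 11 bases: AACTGCACTAA → Tm = 30°C (≥ 30°C)
Each additional base adds 2°C (A/T) or 4°C (G/C), so Tm is non-decreasing in n; n = 11 is the first length to reach 30°C.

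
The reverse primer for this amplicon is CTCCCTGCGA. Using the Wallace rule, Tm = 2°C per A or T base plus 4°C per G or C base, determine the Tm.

Base counts: C=5, T=2, G=2, A=1
AT pairs contribute 3, GC pairs contribute 7.
Tm = 2(3) + 4(7) = 6 + 28 = 34°C

34°C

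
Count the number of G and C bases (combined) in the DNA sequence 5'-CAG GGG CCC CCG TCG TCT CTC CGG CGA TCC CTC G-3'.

26

Base counts: T=6, A=2, C=16, G=10
Total G or C: 10 + 16 = 26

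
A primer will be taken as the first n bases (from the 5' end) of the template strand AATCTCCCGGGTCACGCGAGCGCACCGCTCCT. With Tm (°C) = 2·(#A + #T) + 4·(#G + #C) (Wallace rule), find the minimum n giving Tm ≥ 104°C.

n = 31

First 30 bases: AATCTCCCGGGTCACGCGAGCGCACCGCTC → Tm = 102°C (< 104°C)
First 31 bases: AATCTCCCGGGTCACGCGAGCGCACCGCTCC → Tm = 106°C (≥ 104°C)
Each additional base adds 2°C (A/T) or 4°C (G/C), so Tm is non-decreasing in n; n = 31 is the first length to reach 104°C.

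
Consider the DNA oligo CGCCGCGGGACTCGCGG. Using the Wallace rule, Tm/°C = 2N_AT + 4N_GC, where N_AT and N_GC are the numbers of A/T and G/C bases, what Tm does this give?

64°C

Counting bases: T=1, C=7, G=8, A=1
So N_AT = 2 and N_GC = 15.
Tm = 2(2) + 4(15) = 4 + 60 = 64°C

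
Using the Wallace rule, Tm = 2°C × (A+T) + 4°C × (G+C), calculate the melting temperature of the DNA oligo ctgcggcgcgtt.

Counting bases: G=5, A=0, C=4, T=3
So N_AT = 3 and N_GC = 9.
Tm = 2×3 + 4×9 = 42°C

42°C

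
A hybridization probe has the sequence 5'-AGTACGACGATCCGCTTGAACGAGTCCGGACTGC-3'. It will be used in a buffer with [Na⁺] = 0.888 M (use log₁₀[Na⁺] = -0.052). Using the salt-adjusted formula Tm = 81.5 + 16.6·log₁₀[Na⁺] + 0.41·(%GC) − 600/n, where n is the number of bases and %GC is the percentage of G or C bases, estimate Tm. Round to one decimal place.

Length n = 34. Base counts: A=8, T=6, G=10, C=10
G+C = 20, so %GC = 20/34 × 100 = 58.824%
Salt term: 16.6 × (-0.052) = -0.863
GC term: 0.41 × 58.824 = 24.118; length term: −600/34 = −17.647
Tm = 81.5 + (-0.863) + 24.118 − 17.647 = 87.108 → 87.1°C

87.1°C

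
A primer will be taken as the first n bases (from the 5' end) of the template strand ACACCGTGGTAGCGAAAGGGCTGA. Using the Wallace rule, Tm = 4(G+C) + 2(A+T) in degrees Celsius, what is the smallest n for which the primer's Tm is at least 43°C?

First 13 bases: ACACCGTGGTAGC → Tm = 42°C (< 43°C)
First 14 bases: ACACCGTGGTAGCG → Tm = 46°C (≥ 43°C)
Since every base adds ≥2°C, Tm only increases with n, so the threshold is first crossed at n = 14.

n = 14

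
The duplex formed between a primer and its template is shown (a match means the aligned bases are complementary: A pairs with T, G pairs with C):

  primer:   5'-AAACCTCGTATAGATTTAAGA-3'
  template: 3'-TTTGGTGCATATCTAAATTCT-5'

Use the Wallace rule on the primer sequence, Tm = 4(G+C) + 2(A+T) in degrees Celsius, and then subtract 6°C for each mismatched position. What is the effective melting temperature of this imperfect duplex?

48°C

Primer base counts: A=9, T=6, G=3, C=3 → A+T=15, G+C=6
Perfect-match Tm = 2(15) + 4(6) = 30 + 24 = 54°C
Mismatches (positions where the bases are not complementary): 1 (at position 6)
Effective Tm = 54 − 1×6 = 54 − 6 = 48°C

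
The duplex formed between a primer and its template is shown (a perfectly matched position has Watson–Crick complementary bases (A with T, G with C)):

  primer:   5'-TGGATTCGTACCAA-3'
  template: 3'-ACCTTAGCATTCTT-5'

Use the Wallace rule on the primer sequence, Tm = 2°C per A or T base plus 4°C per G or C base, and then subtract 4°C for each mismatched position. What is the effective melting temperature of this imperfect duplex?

Primer base counts: A=4, T=4, G=3, C=3 → A+T=8, G+C=6
Perfect-match Tm = 2(8) + 4(6) = 16 + 24 = 40°C
Mismatches (positions where the bases are not complementary): 3 (at positions 5, 11, 12)
Effective Tm = 40 − 3×4 = 40 − 12 = 28°C

28°C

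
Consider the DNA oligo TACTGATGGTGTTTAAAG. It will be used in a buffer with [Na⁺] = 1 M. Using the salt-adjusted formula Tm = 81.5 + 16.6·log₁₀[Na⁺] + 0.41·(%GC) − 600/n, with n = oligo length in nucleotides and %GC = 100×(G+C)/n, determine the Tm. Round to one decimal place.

Length n = 18. Base counts: C=1, G=5, T=7, A=5
G+C = 6, so %GC = 6/18 × 100 = 33.333%
Salt term: 16.6 × (0) = 0
GC term: 0.41 × 33.333 = 13.667; length term: −600/18 = −33.333
Tm = 81.5 + (0) + 13.667 − 33.333 = 61.834 → 61.8°C

61.8°C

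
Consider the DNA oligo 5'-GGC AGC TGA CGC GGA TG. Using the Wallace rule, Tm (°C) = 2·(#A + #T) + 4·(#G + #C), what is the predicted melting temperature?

T=2, A=3, G=8, C=4
So N_AT = 5 and N_GC = 12.
Tm = 2×5 + 4×12 = 58°C

58°C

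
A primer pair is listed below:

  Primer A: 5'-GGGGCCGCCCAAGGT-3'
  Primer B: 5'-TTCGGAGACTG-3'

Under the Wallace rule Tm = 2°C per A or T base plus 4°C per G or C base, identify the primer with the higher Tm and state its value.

Primer A: A+T=3, G+C=12 → Tm = 2(3)+4(12) = 54°C
Primer B: A+T=5, G+C=6 → Tm = 2(5)+4(6) = 34°C
54°C vs 34°C → primer A is higher.

Primer A, 54°C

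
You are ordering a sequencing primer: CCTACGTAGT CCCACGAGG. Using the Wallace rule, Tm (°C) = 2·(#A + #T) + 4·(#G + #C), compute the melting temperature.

62°C

Scanning the sequence gives T=3, C=7, A=4, G=5.
A+T = 7, G+C = 12
Tm = 2(7) + 4(12) = 14 + 48 = 62°C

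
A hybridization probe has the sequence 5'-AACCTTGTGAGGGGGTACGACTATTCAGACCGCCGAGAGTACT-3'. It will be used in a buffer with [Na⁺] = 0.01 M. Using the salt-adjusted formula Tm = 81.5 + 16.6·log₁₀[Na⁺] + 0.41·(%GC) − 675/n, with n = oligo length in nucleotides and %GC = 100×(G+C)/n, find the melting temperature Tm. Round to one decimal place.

Length n = 43. Counting bases: A=11, C=10, T=9, G=13
G+C = 23, so %GC = 23/43 × 100 = 53.488%
Salt term: 16.6 × (-2) = -33.2
GC term: 0.41 × 53.488 = 21.93; length term: −675/43 = −15.698
Tm = 81.5 + (-33.2) + 21.93 − 15.698 = 54.532 → 54.5°C

54.5°C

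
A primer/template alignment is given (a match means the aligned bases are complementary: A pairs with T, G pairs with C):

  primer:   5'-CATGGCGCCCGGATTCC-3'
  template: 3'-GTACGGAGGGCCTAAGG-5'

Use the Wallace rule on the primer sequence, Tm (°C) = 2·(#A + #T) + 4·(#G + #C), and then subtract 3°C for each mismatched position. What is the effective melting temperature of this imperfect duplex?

52°C

Primer base counts: A=2, T=3, G=5, C=7 → A+T=5, G+C=12
Perfect-match Tm = 2(5) + 4(12) = 10 + 48 = 58°C
Mismatches (positions where the bases are not complementary): 2 (at positions 5, 7)
Effective Tm = 58 − 2×3 = 58 − 6 = 52°C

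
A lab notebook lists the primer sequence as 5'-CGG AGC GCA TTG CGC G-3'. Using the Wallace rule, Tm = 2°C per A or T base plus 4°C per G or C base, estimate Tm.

C=5, T=2, A=2, G=7
A+T = 4, G+C = 12
Tm = 4·12 + 2·4 = 48 + 8 = 56°C

56°C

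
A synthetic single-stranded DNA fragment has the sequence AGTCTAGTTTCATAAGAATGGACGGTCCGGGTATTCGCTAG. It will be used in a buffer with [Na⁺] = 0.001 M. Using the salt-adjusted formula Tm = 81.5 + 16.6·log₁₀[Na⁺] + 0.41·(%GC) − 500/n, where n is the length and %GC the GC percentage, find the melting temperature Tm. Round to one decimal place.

38.5°C

Length n = 41. Base counts: G=12, A=10, C=7, T=12
G+C = 19, so %GC = 19/41 × 100 = 46.341%
Salt term: 16.6 × (-3) = -49.8
GC term: 0.41 × 46.341 = 19; length term: −500/41 = −12.195
Tm = 81.5 + (-49.8) + 19 − 12.195 = 38.505 → 38.5°C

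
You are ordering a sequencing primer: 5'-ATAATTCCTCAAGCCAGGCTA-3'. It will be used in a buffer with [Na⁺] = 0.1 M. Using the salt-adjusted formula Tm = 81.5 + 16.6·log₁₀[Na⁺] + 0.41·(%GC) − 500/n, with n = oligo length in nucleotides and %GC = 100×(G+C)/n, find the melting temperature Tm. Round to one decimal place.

Length n = 21. Base counts: G=3, A=7, C=6, T=5
G+C = 9, so %GC = 9/21 × 100 = 42.857%
Salt term: 16.6 × (-1) = -16.6
GC term: 0.41 × 42.857 = 17.571; length term: −500/21 = −23.81
Tm = 81.5 + (-16.6) + 17.571 − 23.81 = 58.661 → 58.7°C

58.7°C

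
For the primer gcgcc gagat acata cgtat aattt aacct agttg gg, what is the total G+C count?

16

Counting bases: G=9, C=7, T=10, A=11
G+C = 9 + 7 = 16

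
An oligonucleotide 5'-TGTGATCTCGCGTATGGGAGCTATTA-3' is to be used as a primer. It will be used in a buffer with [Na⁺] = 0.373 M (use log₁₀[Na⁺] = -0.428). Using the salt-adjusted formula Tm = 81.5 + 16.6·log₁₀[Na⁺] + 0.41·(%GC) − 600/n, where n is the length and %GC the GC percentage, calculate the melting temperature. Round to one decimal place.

70.2°C

Length n = 26. Base counts: C=4, T=9, G=8, A=5
G+C = 12, so %GC = 12/26 × 100 = 46.154%
Salt term: 16.6 × (-0.428) = -7.105
GC term: 0.41 × 46.154 = 18.923; length term: −600/26 = −23.077
Tm = 81.5 + (-7.105) + 18.923 − 23.077 = 70.241 → 70.2°C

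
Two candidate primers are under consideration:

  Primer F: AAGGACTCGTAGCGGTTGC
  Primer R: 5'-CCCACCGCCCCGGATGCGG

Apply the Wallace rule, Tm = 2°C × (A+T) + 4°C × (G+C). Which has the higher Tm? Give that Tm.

Primer R, 70°C

Primer F: A+T=8, G+C=11 → Tm = 2(8)+4(11) = 60°C
Primer R: A+T=3, G+C=16 → Tm = 2(3)+4(16) = 70°C
60°C vs 70°C → primer R is higher.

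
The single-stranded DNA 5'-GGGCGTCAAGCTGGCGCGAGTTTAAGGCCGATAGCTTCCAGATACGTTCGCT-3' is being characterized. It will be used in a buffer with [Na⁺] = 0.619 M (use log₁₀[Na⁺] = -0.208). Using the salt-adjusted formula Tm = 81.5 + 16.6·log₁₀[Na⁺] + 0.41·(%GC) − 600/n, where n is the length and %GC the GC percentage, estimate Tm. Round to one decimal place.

90.2°C

Length n = 52. Base counts: A=10, G=17, T=12, C=13
G+C = 30, so %GC = 30/52 × 100 = 57.692%
Salt term: 16.6 × (-0.208) = -3.453
GC term: 0.41 × 57.692 = 23.654; length term: −600/52 = −11.538
Tm = 81.5 + (-3.453) + 23.654 − 11.538 = 90.163 → 90.2°C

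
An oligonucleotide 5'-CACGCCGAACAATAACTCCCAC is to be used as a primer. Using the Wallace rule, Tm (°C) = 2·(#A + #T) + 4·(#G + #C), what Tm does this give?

68°C

A=8, C=10, G=2, T=2
AT pairs contribute 10, GC pairs contribute 12.
Tm = 2(10) + 4(12) = 20 + 48 = 68°C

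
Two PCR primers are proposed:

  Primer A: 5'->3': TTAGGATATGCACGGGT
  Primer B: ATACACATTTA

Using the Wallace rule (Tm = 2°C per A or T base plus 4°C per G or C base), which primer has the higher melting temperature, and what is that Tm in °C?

Primer A: A+T=9, G+C=8 → Tm = 2(9)+4(8) = 50°C
Primer B: A+T=9, G+C=2 → Tm = 2(9)+4(2) = 26°C
50°C vs 26°C → primer A is higher.

Primer A, 50°C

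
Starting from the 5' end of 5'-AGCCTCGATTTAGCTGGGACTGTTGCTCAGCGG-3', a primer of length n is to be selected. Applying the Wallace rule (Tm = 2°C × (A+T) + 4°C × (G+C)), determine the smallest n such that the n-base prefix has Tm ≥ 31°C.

First 10 bases: AGCCTCGATT → Tm = 30°C (< 31°C)
First 11 bases: AGCCTCGATTT → Tm = 32°C (≥ 31°C)
Each additional base adds 2°C (A/T) or 4°C (G/C), so Tm is non-decreasing in n; n = 11 is the first length to reach 31°C.

n = 11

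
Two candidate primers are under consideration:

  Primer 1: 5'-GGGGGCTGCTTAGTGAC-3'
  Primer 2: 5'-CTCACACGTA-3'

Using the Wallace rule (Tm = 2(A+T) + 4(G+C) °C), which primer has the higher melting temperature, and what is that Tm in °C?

Primer 1, 56°C

Primer 1: A+T=6, G+C=11 → Tm = 2(6)+4(11) = 56°C
Primer 2: A+T=5, G+C=5 → Tm = 2(5)+4(5) = 30°C
56°C vs 30°C → primer 1 is higher.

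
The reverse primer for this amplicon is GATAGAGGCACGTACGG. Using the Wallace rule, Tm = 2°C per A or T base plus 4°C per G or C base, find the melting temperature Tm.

54°C

Counting bases: G=7, A=5, C=3, T=2
A+T = 7, G+C = 10
Tm = 2×7 + 4×10 = 54°C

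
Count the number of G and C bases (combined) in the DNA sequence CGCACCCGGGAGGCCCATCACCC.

18

Scanning the sequence gives C=12, A=4, T=1, G=6.
G+C = 6 + 12 = 18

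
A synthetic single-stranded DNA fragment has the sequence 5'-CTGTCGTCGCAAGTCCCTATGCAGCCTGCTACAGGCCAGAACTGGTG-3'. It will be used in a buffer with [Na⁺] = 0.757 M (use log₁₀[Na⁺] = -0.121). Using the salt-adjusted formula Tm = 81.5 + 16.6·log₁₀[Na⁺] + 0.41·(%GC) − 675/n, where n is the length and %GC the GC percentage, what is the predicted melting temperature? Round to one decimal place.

Length n = 47. Scanning the sequence gives C=15, G=13, T=10, A=9.
G+C = 28, so %GC = 28/47 × 100 = 59.574%
Salt term: 16.6 × (-0.121) = -2.009
GC term: 0.41 × 59.574 = 24.425; length term: −675/47 = −14.362
Tm = 81.5 + (-2.009) + 24.425 − 14.362 = 89.554 → 89.6°C

89.6°C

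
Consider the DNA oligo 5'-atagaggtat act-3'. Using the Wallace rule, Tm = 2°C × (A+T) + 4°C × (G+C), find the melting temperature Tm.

34°C

Base counts: T=4, G=3, A=5, C=1
A+T = 9, G+C = 4
Tm = 4·4 + 2·9 = 16 + 18 = 34°C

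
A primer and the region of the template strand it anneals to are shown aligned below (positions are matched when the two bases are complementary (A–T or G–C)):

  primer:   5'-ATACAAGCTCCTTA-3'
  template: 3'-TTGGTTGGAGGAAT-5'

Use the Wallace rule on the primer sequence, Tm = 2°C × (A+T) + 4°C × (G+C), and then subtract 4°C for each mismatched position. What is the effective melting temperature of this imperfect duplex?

Primer base counts: A=5, T=4, G=1, C=4 → A+T=9, G+C=5
Perfect-match Tm = 2(9) + 4(5) = 18 + 20 = 38°C
Mismatches (positions where the bases are not complementary): 3 (at positions 2, 3, 7)
Effective Tm = 38 − 3×4 = 38 − 12 = 26°C

26°C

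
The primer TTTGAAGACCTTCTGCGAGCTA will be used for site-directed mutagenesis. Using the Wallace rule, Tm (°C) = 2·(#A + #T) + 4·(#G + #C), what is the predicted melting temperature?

Counting bases: A=5, C=5, G=5, T=7
A+T = 12, G+C = 10
Tm = 2(12) + 4(10) = 24 + 40 = 64°C

64°C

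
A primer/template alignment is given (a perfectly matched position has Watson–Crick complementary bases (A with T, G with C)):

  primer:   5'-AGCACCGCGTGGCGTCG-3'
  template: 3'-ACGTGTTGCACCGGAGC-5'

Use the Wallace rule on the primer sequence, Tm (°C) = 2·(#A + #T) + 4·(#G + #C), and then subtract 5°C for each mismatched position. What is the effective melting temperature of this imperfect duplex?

Primer base counts: A=2, T=2, G=7, C=6 → A+T=4, G+C=13
Perfect-match Tm = 2(4) + 4(13) = 8 + 52 = 60°C
Mismatches (positions where the bases are not complementary): 4 (at positions 1, 6, 7, 14)
Effective Tm = 60 − 4×5 = 60 − 20 = 40°C

40°C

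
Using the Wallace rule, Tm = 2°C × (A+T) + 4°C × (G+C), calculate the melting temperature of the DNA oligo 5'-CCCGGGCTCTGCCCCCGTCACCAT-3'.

84°C

Counting bases: A=2, G=5, T=4, C=13
AT pairs contribute 6, GC pairs contribute 18.
Tm = 2×6 + 4×18 = 84°C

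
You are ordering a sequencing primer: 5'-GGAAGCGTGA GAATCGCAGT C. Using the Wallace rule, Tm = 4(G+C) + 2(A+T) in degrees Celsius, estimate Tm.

66°C

Counting bases: T=3, G=8, A=6, C=4
AT pairs contribute 9, GC pairs contribute 12.
Tm = 2×9 + 4×12 = 66°C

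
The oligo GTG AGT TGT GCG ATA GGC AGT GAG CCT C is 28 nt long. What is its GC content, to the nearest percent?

T=7, A=5, C=5, G=11
G+C = 11 + 5 = 16 out of 28 bases
%GC = 16/28 × 100 = 57.14% ≈ 57%

57%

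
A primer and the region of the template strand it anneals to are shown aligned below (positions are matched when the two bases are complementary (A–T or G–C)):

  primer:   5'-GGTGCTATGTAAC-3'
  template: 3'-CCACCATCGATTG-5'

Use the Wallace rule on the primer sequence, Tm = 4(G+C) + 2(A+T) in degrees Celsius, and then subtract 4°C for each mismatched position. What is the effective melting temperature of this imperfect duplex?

Primer base counts: A=3, T=4, G=4, C=2 → A+T=7, G+C=6
Perfect-match Tm = 2(7) + 4(6) = 14 + 24 = 38°C
Mismatches (positions where the bases are not complementary): 3 (at positions 5, 8, 9)
Effective Tm = 38 − 3×4 = 38 − 12 = 26°C

26°C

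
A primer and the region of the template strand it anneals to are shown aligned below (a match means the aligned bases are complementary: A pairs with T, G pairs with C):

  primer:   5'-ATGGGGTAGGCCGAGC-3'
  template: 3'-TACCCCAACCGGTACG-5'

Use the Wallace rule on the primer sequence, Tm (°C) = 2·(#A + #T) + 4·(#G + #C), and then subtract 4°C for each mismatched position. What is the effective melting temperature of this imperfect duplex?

Primer base counts: A=3, T=2, G=8, C=3 → A+T=5, G+C=11
Perfect-match Tm = 2(5) + 4(11) = 10 + 44 = 54°C
Mismatches (positions where the bases are not complementary): 3 (at positions 8, 13, 14)
Effective Tm = 54 − 3×4 = 54 − 12 = 42°C

42°C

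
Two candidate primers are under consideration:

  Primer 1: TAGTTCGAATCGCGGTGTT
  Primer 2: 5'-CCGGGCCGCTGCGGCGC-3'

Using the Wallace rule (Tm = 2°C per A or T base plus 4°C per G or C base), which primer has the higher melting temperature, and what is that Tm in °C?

Primer 2, 66°C

Primer 1: A+T=10, G+C=9 → Tm = 2(10)+4(9) = 56°C
Primer 2: A+T=1, G+C=16 → Tm = 2(1)+4(16) = 66°C
56°C vs 66°C → primer 2 is higher.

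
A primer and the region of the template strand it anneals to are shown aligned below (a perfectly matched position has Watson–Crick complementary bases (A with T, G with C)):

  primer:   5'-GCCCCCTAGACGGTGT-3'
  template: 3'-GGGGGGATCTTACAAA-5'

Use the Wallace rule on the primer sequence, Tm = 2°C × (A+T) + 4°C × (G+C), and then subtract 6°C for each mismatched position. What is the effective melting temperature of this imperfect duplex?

30°C

Primer base counts: A=2, T=3, G=5, C=6 → A+T=5, G+C=11
Perfect-match Tm = 2(5) + 4(11) = 10 + 44 = 54°C
Mismatches (positions where the bases are not complementary): 4 (at positions 1, 11, 12, 15)
Effective Tm = 54 − 4×6 = 54 − 24 = 30°C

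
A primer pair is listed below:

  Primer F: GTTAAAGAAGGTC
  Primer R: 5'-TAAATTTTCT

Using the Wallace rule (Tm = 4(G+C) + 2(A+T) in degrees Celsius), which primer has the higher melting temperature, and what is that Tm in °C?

Primer F: A+T=8, G+C=5 → Tm = 2(8)+4(5) = 36°C
Primer R: A+T=9, G+C=1 → Tm = 2(9)+4(1) = 22°C
36°C vs 22°C → primer F is higher.

Primer F, 36°C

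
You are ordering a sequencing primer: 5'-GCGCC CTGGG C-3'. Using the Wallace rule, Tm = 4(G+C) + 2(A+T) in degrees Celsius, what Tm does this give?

42°C

Scanning the sequence gives C=5, G=5, A=0, T=1.
So N_AT = 1 and N_GC = 10.
Tm = 4·10 + 2·1 = 40 + 2 = 42°C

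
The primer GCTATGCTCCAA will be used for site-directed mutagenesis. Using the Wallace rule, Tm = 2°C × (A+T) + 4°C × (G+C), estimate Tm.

36°C

Scanning the sequence gives T=3, A=3, C=4, G=2.
So N_AT = 6 and N_GC = 6.
Tm = 4·6 + 2·6 = 24 + 12 = 36°C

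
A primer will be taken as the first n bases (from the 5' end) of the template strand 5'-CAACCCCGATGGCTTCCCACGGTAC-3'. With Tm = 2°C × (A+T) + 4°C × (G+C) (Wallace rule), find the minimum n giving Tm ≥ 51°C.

n = 16

First 15 bases: CAACCCCGATGGCTT → Tm = 48°C (< 51°C)
First 16 bases: CAACCCCGATGGCTTC → Tm = 52°C (≥ 51°C)
Since every base adds ≥2°C, Tm only increases with n, so the threshold is first crossed at n = 16.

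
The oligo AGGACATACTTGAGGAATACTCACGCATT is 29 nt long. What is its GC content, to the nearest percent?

41%

Base counts: C=6, A=10, T=7, G=6
G+C = 6 + 6 = 12 out of 29 bases
%GC = 12/29 × 100 = 41.38% ≈ 41%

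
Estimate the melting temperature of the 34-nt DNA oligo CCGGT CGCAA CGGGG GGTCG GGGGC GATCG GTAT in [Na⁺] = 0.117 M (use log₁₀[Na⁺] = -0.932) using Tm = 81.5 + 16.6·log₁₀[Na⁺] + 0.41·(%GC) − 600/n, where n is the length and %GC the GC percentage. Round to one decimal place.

Length n = 34. T=5, C=8, A=4, G=17
G+C = 25, so %GC = 25/34 × 100 = 73.529%
Salt term: 16.6 × (-0.932) = -15.471
GC term: 0.41 × 73.529 = 30.147; length term: −600/34 = −17.647
Tm = 81.5 + (-15.471) + 30.147 − 17.647 = 78.529 → 78.5°C

78.5°C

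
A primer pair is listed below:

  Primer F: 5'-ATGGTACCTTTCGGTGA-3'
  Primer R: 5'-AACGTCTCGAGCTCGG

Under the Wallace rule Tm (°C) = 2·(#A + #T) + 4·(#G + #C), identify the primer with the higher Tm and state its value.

Primer R, 52°C

Primer F: A+T=9, G+C=8 → Tm = 2(9)+4(8) = 50°C
Primer R: A+T=6, G+C=10 → Tm = 2(6)+4(10) = 52°C
50°C vs 52°C → primer R is higher.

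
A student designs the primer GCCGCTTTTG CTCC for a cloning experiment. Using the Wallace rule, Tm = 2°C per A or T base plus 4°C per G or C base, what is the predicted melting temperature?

46°C

Counting bases: T=5, A=0, C=6, G=3
So N_AT = 5 and N_GC = 9.
Tm = 2(5) + 4(9) = 10 + 36 = 46°C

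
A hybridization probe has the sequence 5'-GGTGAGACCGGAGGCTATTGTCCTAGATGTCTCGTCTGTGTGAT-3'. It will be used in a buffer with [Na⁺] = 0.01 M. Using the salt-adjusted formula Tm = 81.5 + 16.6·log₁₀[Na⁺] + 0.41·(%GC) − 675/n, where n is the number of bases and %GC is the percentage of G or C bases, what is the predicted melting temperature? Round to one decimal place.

Length n = 44. Scanning the sequence gives A=7, G=15, C=8, T=14.
G+C = 23, so %GC = 23/44 × 100 = 52.273%
Salt term: 16.6 × (-2) = -33.2
GC term: 0.41 × 52.273 = 21.432; length term: −675/44 = −15.341
Tm = 81.5 + (-33.2) + 21.432 − 15.341 = 54.391 → 54.4°C

54.4°C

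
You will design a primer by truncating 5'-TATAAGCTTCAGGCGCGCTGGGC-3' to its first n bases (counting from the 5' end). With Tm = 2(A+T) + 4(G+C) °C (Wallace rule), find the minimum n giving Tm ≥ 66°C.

n = 21

First 20 bases: TATAAGCTTCAGGCGCGCTG → Tm = 62°C (< 66°C)
First 21 bases: TATAAGCTTCAGGCGCGCTGG → Tm = 66°C (≥ 66°C)
Since every base adds ≥2°C, Tm only increases with n, so the threshold is first crossed at n = 21.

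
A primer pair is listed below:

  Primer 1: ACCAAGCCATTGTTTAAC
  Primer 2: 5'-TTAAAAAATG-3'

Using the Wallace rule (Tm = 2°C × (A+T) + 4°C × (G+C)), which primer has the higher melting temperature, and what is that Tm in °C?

Primer 1: A+T=11, G+C=7 → Tm = 2(11)+4(7) = 50°C
Primer 2: A+T=9, G+C=1 → Tm = 2(9)+4(1) = 22°C
50°C vs 22°C → primer 1 is higher.

Primer 1, 50°C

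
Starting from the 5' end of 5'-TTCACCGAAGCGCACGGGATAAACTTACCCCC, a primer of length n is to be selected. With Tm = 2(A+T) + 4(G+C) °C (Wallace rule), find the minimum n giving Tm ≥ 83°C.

n = 28

First 27 bases: TTCACCGAAGCGCACGGGATAAACTTA → Tm = 80°C (< 83°C)
First 28 bases: TTCACCGAAGCGCACGGGATAAACTTAC → Tm = 84°C (≥ 83°C)
Each additional base adds 2°C (A/T) or 4°C (G/C), so Tm is non-decreasing in n; n = 28 is the first length to reach 83°C.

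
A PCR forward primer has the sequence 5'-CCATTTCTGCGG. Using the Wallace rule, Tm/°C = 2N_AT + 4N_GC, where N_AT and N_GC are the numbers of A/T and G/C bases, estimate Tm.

38°C

Base counts: G=3, C=4, T=4, A=1
So N_AT = 5 and N_GC = 7.
Tm = 4·7 + 2·5 = 28 + 10 = 38°C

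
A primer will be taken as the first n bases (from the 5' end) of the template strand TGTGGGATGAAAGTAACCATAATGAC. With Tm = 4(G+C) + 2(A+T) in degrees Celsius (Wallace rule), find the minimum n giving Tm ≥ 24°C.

n = 8

First 7 bases: TGTGGGA → Tm = 22°C (< 24°C)
First 8 bases: TGTGGGAT → Tm = 24°C (≥ 24°C)
Each additional base adds 2°C (A/T) or 4°C (G/C), so Tm is non-decreasing in n; n = 8 is the first length to reach 24°C.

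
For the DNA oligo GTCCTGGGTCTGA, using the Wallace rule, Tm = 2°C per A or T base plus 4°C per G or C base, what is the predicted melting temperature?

Counting bases: C=3, T=4, G=5, A=1
So N_AT = 5 and N_GC = 8.
Tm = 2(5) + 4(8) = 10 + 32 = 42°C

42°C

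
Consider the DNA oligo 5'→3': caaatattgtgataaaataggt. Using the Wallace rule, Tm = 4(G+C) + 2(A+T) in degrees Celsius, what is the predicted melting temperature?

54°C

Base counts: A=10, T=7, G=4, C=1
So N_AT = 17 and N_GC = 5.
Tm = 2×17 + 4×5 = 54°C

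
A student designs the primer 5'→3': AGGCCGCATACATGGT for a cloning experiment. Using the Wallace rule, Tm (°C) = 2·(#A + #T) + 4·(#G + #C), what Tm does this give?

Scanning the sequence gives G=5, A=4, C=4, T=3.
AT pairs contribute 7, GC pairs contribute 9.
Tm = 2×7 + 4×9 = 50°C

50°C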